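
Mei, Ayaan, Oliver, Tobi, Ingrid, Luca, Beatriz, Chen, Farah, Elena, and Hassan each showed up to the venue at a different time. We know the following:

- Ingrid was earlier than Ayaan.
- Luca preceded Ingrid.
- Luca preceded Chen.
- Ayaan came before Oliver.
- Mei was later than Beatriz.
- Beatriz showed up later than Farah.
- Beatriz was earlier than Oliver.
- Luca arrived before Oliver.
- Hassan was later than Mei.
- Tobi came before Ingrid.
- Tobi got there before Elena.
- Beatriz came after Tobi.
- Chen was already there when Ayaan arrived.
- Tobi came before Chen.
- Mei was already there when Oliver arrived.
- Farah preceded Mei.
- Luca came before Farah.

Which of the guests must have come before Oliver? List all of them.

Directly stated before Oliver: Ayaan, Beatriz, Luca, and Mei.
Chen reaches Oliver via Chen → Ayaan → Oliver.
Farah reaches Oliver via Farah → Beatriz → Oliver.
Ingrid reaches Oliver via Ingrid → Ayaan → Oliver.
Likewise Tobi reaches Oliver by chaining the stated constraints.

Ayaan, Beatriz, Chen, Farah, Ingrid, Luca, Mei, Tobi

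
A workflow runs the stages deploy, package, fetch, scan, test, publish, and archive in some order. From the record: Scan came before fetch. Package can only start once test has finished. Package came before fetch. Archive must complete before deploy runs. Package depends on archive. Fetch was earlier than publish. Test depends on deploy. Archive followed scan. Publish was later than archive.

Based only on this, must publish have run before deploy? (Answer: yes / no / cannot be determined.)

no

Tracing the constraints gives deploy → test → package → fetch → publish, so deploy must come before publish.
That means publish cannot be before deploy.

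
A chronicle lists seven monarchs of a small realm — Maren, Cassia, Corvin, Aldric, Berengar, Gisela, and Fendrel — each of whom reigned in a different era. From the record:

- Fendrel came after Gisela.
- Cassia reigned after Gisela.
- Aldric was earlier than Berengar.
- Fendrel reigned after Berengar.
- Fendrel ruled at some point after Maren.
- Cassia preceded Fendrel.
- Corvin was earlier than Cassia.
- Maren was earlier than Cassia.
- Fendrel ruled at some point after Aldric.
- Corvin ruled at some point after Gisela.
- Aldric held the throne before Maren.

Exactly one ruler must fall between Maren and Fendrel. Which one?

Tracing the constraints gives Maren → Cassia → Fendrel, so Cassia sits after Maren and before Fendrel.
No other ruler is forced both after Maren and before Fendrel.

Cassia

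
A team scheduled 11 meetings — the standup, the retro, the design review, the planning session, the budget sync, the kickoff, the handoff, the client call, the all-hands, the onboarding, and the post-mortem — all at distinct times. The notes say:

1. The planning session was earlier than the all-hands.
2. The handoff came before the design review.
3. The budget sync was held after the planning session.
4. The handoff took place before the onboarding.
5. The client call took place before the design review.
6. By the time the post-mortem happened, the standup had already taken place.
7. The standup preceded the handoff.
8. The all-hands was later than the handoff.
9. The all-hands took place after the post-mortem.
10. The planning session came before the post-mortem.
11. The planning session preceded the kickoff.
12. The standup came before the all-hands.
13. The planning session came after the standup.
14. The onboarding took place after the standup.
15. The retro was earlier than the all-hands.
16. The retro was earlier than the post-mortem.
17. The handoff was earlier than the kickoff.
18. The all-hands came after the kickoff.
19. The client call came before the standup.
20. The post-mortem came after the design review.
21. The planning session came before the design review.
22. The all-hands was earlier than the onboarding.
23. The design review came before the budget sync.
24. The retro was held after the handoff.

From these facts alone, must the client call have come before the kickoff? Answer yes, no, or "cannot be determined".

Chain the constraints: the client call → the standup → the handoff → the kickoff. Each link is directly stated, so the client call comes before the kickoff.

yes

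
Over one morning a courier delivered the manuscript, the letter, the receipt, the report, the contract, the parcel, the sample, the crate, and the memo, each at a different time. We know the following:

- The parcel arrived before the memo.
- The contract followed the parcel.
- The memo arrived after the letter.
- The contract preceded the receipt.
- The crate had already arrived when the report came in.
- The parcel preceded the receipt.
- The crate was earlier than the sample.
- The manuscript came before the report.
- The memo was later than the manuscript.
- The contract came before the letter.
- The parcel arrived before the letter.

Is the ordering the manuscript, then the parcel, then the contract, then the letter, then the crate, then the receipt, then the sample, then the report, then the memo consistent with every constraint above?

yes

Check each stated constraint against the proposed order — e.g. the manuscript is ahead of the report; the manuscript is ahead of the memo. Every pair is in the required order; nothing is violated.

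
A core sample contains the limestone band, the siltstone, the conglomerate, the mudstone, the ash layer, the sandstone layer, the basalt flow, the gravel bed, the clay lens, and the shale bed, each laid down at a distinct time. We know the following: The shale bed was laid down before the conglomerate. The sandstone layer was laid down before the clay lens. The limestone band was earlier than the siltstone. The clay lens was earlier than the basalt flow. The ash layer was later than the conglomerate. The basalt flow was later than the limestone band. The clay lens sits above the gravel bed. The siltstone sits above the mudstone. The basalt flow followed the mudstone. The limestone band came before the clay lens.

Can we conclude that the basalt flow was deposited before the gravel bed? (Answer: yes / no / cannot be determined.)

no

Tracing the constraints gives the gravel bed → the clay lens → the basalt flow, so the gravel bed must come before the basalt flow.
That means the basalt flow cannot be before the gravel bed.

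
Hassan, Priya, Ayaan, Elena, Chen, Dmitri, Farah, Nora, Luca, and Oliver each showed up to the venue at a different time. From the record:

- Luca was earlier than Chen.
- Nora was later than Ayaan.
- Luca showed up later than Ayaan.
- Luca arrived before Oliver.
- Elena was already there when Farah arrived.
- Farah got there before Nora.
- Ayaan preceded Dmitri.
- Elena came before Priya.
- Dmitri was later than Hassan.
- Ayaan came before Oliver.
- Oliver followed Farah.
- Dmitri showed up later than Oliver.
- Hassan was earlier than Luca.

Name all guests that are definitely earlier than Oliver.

Ayaan, Elena, Farah, Hassan, Luca

Directly stated before Oliver: Ayaan, Farah, and Luca.
Elena reaches Oliver via Elena → Farah → Oliver.
Hassan reaches Oliver via Hassan → Luca → Oliver.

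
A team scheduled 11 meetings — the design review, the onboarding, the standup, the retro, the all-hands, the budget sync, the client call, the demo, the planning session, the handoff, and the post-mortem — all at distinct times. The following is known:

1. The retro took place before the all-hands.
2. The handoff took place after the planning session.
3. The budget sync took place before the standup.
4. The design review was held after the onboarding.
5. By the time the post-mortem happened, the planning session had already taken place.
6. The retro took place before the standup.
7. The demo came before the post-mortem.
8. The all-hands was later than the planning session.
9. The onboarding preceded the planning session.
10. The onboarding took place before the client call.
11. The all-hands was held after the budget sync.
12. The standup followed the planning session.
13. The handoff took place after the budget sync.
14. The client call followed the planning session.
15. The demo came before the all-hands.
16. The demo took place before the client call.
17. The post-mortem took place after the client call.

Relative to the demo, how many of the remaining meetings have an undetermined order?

7

Forced after the demo: the all-hands, the client call, and the post-mortem.
That leaves the budget sync, the design review, the handoff, the onboarding, the planning session, the retro, and the standup with no forced order relative to the demo — 7.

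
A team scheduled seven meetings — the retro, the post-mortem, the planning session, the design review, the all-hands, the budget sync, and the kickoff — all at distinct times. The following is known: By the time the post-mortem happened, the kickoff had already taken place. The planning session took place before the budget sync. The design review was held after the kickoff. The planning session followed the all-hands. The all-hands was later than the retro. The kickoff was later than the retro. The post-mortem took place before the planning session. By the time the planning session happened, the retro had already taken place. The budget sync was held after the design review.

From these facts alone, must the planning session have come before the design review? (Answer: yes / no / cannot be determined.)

No chain of stated constraints runs from the planning session to the design review, and none runs from the design review to the planning session either.
So the relative order of the planning session and the design review is not fixed by the given facts.

cannot be determined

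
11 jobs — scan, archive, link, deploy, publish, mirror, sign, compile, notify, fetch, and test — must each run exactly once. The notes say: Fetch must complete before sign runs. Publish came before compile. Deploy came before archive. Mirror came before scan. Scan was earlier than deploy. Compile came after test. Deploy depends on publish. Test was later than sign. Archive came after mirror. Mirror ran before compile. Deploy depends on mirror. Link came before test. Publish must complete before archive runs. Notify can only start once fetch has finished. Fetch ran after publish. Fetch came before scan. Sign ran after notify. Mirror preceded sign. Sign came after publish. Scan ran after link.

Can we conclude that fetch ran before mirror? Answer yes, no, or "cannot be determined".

No chain of stated constraints runs from fetch to mirror, and none runs from mirror to fetch either.
So the relative order of fetch and mirror is not fixed by the given facts.

cannot be determined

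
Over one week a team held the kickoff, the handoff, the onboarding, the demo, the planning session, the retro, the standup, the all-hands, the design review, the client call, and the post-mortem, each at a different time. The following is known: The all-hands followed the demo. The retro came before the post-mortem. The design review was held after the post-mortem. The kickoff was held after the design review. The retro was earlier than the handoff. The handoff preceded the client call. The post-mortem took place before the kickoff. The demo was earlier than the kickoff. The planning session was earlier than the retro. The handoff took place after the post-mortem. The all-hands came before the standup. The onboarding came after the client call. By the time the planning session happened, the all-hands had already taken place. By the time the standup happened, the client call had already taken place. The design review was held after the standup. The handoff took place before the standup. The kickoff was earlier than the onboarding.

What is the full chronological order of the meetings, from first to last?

the demo, the all-hands, the planning session, the retro, the post-mortem, the handoff, the client call, the standup, the design review, the kickoff, the onboarding

The constraints fix every adjacent pair, so only one ordering works:
the demo → the all-hands → the planning session → the retro → the post-mortem → the handoff → the client call → the standup → the design review → the kickoff → the onboarding.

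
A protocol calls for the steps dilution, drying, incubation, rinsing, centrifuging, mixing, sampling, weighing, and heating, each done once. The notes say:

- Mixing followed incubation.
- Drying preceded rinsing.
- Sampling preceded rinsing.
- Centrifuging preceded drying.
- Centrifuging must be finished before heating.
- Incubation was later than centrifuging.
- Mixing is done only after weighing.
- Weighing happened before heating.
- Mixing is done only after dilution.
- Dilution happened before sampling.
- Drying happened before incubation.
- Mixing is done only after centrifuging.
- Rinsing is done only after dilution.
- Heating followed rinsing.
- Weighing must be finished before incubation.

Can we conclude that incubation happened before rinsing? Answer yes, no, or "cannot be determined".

No chain of stated constraints runs from incubation to rinsing, and none runs from rinsing to incubation either.
So the relative order of incubation and rinsing is not fixed by the given facts.

cannot be determined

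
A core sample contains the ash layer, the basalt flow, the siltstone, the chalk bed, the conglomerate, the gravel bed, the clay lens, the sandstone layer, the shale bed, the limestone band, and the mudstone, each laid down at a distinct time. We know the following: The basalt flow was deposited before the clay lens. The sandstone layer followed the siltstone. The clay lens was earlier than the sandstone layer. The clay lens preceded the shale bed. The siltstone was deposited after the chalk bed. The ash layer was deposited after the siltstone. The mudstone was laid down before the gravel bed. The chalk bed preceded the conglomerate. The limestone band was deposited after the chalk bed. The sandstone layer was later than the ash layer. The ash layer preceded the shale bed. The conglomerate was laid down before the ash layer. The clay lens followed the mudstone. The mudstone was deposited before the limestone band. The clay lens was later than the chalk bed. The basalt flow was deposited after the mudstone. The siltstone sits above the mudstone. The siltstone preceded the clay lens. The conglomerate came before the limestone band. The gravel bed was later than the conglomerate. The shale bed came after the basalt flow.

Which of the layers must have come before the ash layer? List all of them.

the chalk bed, the conglomerate, the mudstone, the siltstone

Directly stated before the ash layer: the conglomerate and the siltstone.
The chalk bed reaches the ash layer via the chalk bed → the conglomerate → the ash layer.
The mudstone reaches the ash layer via the mudstone → the siltstone → the ash layer.
No chain forces the basalt flow (or any of the others) ahead of the ash layer.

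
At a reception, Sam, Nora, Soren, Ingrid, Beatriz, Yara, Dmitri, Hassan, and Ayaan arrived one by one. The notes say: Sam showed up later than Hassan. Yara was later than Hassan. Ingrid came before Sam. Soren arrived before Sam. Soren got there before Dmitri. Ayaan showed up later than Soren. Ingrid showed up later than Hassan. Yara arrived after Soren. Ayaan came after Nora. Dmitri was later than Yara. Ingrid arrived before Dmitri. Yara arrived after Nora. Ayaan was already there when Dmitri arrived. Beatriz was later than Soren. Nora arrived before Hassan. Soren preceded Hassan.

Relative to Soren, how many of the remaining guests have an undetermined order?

Forced after Soren: Ayaan, Beatriz, Dmitri, Hassan, Ingrid, Sam, and Yara.
That leaves Nora with no forced order relative to Soren — 1.

1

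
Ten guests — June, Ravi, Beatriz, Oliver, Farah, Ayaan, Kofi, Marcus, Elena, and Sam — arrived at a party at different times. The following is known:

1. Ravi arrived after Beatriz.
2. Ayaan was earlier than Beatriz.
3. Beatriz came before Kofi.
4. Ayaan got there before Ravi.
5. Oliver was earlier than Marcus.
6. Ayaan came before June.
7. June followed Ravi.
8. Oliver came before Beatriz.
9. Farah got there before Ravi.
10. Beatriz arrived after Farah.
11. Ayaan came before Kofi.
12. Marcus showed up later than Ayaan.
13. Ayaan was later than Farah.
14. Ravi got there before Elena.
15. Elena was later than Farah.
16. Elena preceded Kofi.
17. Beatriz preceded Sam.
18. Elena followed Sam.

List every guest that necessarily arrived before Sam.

Ayaan, Beatriz, Farah, Oliver

Directly stated before Sam: Beatriz.
Ayaan reaches Sam via Ayaan → Beatriz → Sam.
Farah reaches Sam via Farah → Beatriz → Sam.
Oliver reaches Sam via Oliver → Beatriz → Sam.
No chain forces Elena (or any of the others) ahead of Sam.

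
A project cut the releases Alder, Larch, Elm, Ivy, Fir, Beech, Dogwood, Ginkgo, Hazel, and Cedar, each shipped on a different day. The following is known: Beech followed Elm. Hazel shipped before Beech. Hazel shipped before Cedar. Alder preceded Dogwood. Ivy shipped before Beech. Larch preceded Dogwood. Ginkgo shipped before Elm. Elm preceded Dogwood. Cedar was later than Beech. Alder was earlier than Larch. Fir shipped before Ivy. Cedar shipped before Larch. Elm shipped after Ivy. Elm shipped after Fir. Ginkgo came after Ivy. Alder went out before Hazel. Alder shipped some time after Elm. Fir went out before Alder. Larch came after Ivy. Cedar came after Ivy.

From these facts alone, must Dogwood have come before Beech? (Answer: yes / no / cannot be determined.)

no

Tracing the constraints gives Beech → Cedar → Larch → Dogwood, so Beech must come before Dogwood.
That means Dogwood cannot be before Beech.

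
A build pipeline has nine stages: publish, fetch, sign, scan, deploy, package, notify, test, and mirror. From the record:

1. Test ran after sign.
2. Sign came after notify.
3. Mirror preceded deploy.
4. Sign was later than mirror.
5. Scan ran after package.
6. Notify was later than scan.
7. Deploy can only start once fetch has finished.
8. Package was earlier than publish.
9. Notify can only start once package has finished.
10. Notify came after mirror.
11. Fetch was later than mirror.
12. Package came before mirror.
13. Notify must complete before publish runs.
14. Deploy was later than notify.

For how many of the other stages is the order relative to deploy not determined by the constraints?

3

Forced before deploy: fetch, mirror, notify, package, and scan.
That leaves publish, sign, and test with no forced order relative to deploy — 3.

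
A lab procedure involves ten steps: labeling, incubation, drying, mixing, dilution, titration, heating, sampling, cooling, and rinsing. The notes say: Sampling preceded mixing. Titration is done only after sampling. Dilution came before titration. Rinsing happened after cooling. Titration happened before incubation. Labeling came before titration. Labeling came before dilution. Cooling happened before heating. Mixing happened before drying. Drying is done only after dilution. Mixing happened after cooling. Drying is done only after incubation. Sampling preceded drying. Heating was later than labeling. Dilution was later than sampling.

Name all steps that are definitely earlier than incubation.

Directly stated before incubation: titration.
Dilution reaches incubation via dilution → titration → incubation.
Labeling reaches incubation via labeling → titration → incubation.
Sampling reaches incubation via sampling → titration → incubation.

dilution, labeling, sampling, titration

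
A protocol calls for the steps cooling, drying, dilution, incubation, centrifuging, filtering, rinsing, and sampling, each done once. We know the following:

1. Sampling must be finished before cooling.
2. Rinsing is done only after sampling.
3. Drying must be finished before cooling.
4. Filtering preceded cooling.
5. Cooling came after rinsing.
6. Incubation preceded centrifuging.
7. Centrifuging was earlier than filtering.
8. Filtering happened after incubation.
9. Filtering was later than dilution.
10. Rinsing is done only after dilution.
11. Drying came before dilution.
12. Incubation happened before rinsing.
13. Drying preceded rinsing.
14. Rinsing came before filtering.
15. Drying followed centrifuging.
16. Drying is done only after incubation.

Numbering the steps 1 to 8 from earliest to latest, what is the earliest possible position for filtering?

7

Centrifuging, dilution, drying, incubation, rinsing, and sampling must all come before filtering — 6 forced predecessors.
Nothing else is forced ahead of filtering, so its earliest slot is position 6 + 1 = 7.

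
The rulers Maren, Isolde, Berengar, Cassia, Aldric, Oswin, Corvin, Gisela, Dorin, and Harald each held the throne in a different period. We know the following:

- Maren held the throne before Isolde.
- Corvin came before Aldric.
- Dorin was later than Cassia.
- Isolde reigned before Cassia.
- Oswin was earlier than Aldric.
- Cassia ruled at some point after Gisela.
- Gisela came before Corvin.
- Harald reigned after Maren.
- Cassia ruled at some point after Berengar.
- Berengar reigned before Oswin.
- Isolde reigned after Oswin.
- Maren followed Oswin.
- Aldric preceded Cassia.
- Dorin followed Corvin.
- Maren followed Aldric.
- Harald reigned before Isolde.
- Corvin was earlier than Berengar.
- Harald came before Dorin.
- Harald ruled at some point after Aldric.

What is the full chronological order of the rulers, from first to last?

The constraints fix every adjacent pair, so only one ordering works:
Gisela → Corvin → Berengar → Oswin → Aldric → Maren → Harald → Isolde → Cassia → Dorin.

Gisela, Corvin, Berengar, Oswin, Aldric, Maren, Harald, Isolde, Cassia, Dorin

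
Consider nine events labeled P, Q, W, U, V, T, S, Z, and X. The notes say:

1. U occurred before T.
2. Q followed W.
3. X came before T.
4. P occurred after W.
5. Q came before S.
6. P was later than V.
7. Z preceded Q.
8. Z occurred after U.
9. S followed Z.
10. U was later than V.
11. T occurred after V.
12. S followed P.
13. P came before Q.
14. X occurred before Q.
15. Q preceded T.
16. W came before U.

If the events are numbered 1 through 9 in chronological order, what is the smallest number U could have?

3

V and W must both come before U — 2 forced predecessors.
Nothing else is forced ahead of U, so its earliest slot is position 2 + 1 = 3.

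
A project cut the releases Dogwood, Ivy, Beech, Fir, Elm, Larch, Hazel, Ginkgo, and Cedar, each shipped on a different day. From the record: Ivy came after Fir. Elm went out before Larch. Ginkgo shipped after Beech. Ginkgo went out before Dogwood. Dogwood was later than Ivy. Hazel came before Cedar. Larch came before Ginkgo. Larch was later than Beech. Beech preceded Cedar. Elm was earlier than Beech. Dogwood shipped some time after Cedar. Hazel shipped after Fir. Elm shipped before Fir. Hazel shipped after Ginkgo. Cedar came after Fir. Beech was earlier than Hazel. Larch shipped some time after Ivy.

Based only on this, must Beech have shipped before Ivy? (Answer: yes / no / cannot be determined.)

cannot be determined

No chain of stated constraints runs from Beech to Ivy, and none runs from Ivy to Beech either.
So the relative order of Beech and Ivy is not fixed by the given facts.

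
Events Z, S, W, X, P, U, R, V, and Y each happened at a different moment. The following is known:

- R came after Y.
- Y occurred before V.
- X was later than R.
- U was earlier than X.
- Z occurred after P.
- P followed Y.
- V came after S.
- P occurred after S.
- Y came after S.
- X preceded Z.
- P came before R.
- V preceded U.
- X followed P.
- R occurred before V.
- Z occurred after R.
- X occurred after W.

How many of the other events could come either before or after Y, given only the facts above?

1

Forced before Y: S; forced after Y: P, R, U, V, X, and Z.
That leaves W with no forced order relative to Y — 1.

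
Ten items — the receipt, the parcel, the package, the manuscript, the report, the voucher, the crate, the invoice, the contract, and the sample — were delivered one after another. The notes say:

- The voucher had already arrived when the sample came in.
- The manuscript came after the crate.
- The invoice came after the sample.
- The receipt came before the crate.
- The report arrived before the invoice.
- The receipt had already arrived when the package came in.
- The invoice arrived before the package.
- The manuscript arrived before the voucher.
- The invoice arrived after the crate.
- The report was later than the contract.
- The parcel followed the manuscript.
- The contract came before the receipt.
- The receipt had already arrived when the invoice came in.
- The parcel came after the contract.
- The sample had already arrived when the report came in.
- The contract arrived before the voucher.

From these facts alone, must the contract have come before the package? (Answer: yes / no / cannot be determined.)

yes

Chain the constraints: the contract → the receipt → the package. Each link is directly stated, so the contract comes before the package.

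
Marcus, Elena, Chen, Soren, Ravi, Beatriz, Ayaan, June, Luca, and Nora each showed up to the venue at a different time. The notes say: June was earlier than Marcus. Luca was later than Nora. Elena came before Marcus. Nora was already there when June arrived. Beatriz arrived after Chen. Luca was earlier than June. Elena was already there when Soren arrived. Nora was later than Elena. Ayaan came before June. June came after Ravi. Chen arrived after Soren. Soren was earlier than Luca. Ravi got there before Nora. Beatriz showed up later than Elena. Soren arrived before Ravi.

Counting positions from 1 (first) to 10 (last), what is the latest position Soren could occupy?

Soren must come before Beatriz, Chen, June, Luca, Marcus, Nora, and Ravi — 7 guests forced after them.
Everything else can be placed before Soren in some valid order, so Soren can sit as late as position 10 − 7 = 3.

3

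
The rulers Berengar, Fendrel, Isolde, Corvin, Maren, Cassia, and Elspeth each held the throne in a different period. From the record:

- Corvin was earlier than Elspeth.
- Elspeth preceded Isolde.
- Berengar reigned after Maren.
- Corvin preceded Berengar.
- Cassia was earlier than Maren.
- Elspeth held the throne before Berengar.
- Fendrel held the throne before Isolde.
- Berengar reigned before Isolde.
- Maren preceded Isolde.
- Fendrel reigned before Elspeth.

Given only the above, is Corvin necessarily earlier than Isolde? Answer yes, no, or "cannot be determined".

Chain the constraints: Corvin → Berengar → Isolde. Each link is directly stated, so Corvin comes before Isolde.

yes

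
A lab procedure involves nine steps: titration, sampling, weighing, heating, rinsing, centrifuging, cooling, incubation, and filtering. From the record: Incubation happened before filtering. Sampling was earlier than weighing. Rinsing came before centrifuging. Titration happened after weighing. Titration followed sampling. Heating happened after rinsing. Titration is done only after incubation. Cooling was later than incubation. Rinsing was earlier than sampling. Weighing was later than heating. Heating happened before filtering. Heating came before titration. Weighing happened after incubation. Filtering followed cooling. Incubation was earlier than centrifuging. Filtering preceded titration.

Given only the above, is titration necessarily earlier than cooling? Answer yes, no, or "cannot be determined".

no

Tracing the constraints gives cooling → filtering → titration, so cooling must come before titration.
That means titration cannot be before cooling.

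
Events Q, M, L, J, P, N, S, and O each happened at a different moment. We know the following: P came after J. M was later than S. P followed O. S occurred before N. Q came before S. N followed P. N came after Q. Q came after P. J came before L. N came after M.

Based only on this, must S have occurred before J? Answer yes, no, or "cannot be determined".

no

Tracing the constraints gives J → P → Q → S, so J must come before S.
That means S cannot be before J.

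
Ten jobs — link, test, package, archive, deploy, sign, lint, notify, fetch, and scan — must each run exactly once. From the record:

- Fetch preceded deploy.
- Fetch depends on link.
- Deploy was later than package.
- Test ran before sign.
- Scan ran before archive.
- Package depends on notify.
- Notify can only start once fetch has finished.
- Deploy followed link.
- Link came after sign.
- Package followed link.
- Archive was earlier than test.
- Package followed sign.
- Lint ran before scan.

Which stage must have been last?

deploy

Every other stage has a chain of constraints placing it before deploy, so deploy is last.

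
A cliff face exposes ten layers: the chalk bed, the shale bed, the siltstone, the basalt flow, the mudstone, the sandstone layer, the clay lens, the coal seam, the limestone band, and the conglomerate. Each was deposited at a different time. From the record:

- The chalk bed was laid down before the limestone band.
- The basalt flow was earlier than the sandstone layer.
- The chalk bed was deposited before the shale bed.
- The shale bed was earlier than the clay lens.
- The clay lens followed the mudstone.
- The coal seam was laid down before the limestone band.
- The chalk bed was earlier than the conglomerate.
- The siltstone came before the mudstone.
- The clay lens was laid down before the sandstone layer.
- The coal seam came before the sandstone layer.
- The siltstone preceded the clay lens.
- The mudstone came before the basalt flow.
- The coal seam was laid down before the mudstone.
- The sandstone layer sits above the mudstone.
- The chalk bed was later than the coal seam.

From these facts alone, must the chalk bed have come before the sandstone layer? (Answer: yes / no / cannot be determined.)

Chain the constraints: the chalk bed → the shale bed → the clay lens → the sandstone layer. Each link is directly stated, so the chalk bed comes before the sandstone layer.

yes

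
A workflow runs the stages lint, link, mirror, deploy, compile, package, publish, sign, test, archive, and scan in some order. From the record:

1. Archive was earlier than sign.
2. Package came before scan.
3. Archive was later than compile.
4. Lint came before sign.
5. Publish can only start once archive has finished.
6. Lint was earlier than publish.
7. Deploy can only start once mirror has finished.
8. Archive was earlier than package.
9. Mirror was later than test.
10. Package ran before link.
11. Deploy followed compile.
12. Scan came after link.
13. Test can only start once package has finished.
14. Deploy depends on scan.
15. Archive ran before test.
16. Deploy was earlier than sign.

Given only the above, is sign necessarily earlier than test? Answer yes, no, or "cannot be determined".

Tracing the constraints gives test → mirror → deploy → sign, so test must come before sign.
That means sign cannot be before test.

no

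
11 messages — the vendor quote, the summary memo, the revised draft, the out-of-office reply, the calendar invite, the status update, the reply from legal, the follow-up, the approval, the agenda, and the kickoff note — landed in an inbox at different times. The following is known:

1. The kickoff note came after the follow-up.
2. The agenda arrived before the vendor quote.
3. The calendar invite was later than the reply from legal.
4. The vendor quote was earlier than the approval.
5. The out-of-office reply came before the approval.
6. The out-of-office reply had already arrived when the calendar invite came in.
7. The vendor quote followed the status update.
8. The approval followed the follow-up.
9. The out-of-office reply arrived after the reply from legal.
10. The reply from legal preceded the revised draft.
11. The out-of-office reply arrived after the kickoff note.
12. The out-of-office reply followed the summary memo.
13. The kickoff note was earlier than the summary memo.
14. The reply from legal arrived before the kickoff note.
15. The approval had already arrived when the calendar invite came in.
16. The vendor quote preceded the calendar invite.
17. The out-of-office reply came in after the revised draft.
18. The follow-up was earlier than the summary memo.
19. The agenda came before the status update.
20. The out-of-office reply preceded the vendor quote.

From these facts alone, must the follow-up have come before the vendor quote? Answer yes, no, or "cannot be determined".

yes

Chain the constraints: the follow-up → the kickoff note → the out-of-office reply → the vendor quote. Each link is directly stated, so the follow-up comes before the vendor quote.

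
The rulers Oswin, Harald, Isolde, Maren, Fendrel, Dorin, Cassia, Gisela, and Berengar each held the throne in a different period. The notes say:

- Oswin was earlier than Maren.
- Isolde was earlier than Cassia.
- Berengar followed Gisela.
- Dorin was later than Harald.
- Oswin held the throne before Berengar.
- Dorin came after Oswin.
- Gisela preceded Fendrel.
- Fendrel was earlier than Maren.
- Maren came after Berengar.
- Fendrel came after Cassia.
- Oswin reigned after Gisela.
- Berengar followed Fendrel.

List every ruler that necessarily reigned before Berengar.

Cassia, Fendrel, Gisela, Isolde, Oswin

Directly stated before Berengar: Fendrel, Gisela, and Oswin.
Cassia reaches Berengar via Cassia → Fendrel → Berengar.
Isolde reaches Berengar via Isolde → Cassia → Fendrel → Berengar.
No chain forces Dorin (or any of the others) ahead of Berengar.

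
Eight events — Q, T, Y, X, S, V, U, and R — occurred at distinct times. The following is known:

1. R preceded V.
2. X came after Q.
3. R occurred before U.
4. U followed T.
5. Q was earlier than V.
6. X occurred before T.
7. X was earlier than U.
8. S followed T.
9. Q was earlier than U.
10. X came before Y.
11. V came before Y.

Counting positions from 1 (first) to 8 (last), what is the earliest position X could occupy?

2

Q must come before X — 1 forced predecessor.
Nothing else is forced ahead of X, so its earliest slot is position 1 + 1 = 2.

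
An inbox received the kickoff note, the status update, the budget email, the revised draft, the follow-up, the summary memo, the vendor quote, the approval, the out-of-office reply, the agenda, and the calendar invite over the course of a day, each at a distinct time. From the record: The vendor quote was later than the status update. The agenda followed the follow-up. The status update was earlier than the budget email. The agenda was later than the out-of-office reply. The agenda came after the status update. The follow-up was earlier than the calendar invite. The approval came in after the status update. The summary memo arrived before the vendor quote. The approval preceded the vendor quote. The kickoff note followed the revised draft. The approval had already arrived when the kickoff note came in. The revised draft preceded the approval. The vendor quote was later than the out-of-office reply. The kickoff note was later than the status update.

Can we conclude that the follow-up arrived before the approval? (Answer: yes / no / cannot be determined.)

No chain of stated constraints runs from the follow-up to the approval, and none runs from the approval to the follow-up either.
So the relative order of the follow-up and the approval is not fixed by the given facts.

cannot be determined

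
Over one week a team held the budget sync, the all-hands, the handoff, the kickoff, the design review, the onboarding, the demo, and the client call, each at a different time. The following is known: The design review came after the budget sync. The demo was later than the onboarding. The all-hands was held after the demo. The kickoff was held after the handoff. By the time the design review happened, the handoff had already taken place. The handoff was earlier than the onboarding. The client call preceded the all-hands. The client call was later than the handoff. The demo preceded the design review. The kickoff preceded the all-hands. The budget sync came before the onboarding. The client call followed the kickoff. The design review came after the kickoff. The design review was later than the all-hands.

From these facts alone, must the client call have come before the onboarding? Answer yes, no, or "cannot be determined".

cannot be determined

No chain of stated constraints runs from the client call to the onboarding, and none runs from the onboarding to the client call either.
So the relative order of the client call and the onboarding is not fixed by the given facts.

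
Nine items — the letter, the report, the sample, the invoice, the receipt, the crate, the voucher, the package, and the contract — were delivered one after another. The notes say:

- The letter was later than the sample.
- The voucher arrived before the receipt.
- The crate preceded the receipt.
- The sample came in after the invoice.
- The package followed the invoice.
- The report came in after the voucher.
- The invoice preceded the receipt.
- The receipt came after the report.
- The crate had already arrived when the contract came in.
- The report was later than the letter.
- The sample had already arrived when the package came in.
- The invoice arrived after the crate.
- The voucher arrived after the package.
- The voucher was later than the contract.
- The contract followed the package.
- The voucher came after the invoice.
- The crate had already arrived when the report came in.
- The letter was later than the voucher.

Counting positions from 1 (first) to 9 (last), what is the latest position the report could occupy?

The report must come before the receipt — 1 item forced after it.
Everything else can be placed before the report in some valid order, so the report can sit as late as position 9 − 1 = 8.

8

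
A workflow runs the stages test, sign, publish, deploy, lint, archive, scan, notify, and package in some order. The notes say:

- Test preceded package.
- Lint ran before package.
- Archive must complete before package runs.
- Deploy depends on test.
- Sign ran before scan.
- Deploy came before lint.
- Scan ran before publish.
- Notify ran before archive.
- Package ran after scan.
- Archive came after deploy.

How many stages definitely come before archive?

3

Directly stated before archive: deploy and notify.
Test reaches archive via test → deploy → archive.
No chain forces sign (or any of the others) ahead of archive.
That's deploy, notify, and test — 3 in all.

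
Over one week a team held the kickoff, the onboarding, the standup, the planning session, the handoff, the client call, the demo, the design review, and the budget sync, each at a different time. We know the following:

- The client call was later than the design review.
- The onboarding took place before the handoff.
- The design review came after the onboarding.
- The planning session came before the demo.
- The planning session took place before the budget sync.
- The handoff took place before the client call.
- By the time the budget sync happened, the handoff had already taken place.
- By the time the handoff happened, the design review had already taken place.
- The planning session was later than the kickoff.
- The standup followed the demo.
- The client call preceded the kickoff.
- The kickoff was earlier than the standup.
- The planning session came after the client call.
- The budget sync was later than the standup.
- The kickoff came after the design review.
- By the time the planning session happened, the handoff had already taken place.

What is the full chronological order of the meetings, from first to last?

The constraints fix every adjacent pair, so only one ordering works:
the onboarding → the design review → the handoff → the client call → the kickoff → the planning session → the demo → the standup → the budget sync.

the onboarding, the design review, the handoff, the client call, the kickoff, the planning session, the demo, the standup, the budget sync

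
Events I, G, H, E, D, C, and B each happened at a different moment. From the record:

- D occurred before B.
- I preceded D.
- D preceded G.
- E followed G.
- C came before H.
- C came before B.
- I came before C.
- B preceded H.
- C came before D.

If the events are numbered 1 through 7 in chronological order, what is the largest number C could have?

2

C must come before B, D, E, G, and H — 5 events forced after it.
Everything else can be placed before C in some valid order, so C can sit as late as position 7 − 5 = 2.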